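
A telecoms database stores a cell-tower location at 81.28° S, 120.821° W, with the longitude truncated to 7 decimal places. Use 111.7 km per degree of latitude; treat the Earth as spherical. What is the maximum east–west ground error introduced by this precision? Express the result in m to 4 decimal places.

Truncating at 7 decimal places can drop up to a full unit in the last place, so the longitude may be off by as much as 1e-07°.
At latitude 81.28° a degree of longitude spans 111700 m × cos 81.28° = 111700 × 0.1516 ≈ 16934.4 m.
Maximum E–W displacement: 1e-07 × 16934.4 = 0.00169344 m.

0.0017 m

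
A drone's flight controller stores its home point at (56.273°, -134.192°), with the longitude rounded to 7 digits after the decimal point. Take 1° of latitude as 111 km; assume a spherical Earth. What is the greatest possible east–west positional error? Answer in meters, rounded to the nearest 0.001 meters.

Rounding to 7 decimal places leaves the longitude within ±5e-08° of the true value.
One degree of longitude at 56.273° is 111000 × cos 56.273° ≈ 111000 × 0.5552 = 61631.2 m.
Maximum E–W displacement: 5e-08 × 61631.2 = 0.00308156 m.

0.003 meters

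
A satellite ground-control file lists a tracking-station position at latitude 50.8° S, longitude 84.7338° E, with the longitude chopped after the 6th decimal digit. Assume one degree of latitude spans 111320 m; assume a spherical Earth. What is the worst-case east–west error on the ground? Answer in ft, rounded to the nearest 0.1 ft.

0.2 ft

Truncating at 6 decimal places can drop up to a full unit in the last place, so the longitude may be off by as much as 1e-06°.
One degree of longitude at 50.8° is 111320 × cos 50.8° ≈ 111320 × 0.6320 = 70357.5 m.
Maximum E–W displacement: 1e-06 × 70357.5 = 0.0703575 m.
Converting: 0.0703575 m × 3.2808 ft/m ≈ 0.23083 ft.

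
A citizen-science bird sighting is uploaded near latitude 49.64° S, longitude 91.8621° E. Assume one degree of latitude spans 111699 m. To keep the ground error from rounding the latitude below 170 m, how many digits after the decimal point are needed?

One degree of latitude covers 111699 m.
Rounding to N decimal places gives at most 0.5 × 10⁻ᴺ degrees of error, i.e. 0.5 × 10⁻ᴺ × 111699 m.
Setting 55849.5 × 10⁻ᴺ ≤ 170 gives 10ᴺ ≥ 328.5, i.e. N ≥ 2.52.
At 2 places the error can reach 558 m, but 3 places keeps it to 55.8 m.

3 decimal places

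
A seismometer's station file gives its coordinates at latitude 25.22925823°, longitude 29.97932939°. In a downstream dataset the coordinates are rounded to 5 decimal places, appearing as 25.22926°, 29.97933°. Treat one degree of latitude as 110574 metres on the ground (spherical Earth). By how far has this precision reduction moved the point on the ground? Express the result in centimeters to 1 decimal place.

The latitude changed by -0.00000177° and the longitude by -0.00000061°.
North–south shift: -0.00000177 × 110574 = -0.195716 m.
East–west at this latitude: -0.00000061° × 110574 × cos 25.2293° ≈ -0.00000061 × 100026 = -0.061016 m.
Combined displacement = (0.195716² + 0.061016²)^½ ≈ 0.205007 m.
That is 0.205007 m = 20.501 cm.

20.5 centimeters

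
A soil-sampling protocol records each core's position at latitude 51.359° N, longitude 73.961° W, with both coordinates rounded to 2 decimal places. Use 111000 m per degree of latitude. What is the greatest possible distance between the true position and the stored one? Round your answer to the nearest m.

654 m

Rounding to 2 decimal places leaves each coordinate within ±0.005° of the true value.
N–S: 0.005° × 111000 m/° = 555 m.
E–W at 51.359°: 0.005° × 111000 × cos 51.359° = 0.005 × 111000 × 0.6244 ≈ 346.563 m.
Combining orthogonally: (555² + 346.563²)^½ ≈ 654.317 m.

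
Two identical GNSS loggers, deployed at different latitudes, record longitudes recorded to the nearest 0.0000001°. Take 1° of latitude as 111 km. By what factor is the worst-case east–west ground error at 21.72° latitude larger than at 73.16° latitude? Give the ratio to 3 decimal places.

3.207

Rounding to 7 decimal places leaves the longitude within ±5e-08° of the true value.
Error at 21.72° = 5e-08° × 111000 × cos 21.72° ≈ 0.00555 × 0.9290 = 0.005156 m.
At 73.16°: 5e-08° × 111000 × cos 73.16° = 5e-08 × 111000 × 0.2897 ≈ 0.0016078 m.
The ratio reduces to cos 21.72° / cos 73.16° = 0.9290/0.2897 ≈ 3.2068.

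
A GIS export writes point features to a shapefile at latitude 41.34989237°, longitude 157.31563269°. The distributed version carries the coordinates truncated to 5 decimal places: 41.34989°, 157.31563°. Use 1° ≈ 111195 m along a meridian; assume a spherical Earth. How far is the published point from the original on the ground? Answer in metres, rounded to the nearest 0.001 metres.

The latitude changed by +0.00000237° and the longitude by +0.00000269°.
N–S: 0.00000237° × 111195 m/° = 0.263532 m.
E–W at 41.3499°: 0.00000269° × 111195 × cos 41.3499° = 0.00000269 × 111195 × 0.7507 ≈ 0.224542 m.
Combined displacement = (0.263532² + 0.224542²)^½ ≈ 0.34622 m.

0.346 metres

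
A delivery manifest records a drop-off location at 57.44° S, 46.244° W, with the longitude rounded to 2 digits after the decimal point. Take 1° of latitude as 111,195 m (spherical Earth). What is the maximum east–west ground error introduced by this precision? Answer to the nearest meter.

299 meters

Rounding to 2 decimal places leaves the longitude within ±0.005° of the true value.
Parallels shrink by cos φ, so at 57.44° a degree of longitude is 111195 × 0.5382 ≈ 59843.2 m.
So at most 0.005° × 59843.2 ≈ 299.216 m east–west.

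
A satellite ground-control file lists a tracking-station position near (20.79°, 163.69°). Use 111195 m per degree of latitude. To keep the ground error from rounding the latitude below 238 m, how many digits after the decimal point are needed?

One degree of latitude covers 111195 m.
N decimal places → at most half a unit in the last place, 0.5 × 10⁻ᴺ° = 111195/2 × 10⁻ᴺ m.
Need 0.5 × 111195 × 10⁻ᴺ ≤ 238 → 10⁻ᴺ ≤ 4.281e-03, so N ≥ 2.37.
So 3 decimal places suffice (55.6 m); 2 would allow up to 556 m.

3 decimal places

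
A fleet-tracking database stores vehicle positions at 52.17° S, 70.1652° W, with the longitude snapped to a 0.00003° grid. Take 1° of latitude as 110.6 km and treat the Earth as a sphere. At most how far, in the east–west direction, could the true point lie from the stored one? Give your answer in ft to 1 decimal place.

3.3 ft

With a 0.00003° grid the true value lies within half a step, ±0.00003°/2 = ±1.5e-05°, of the stored one.
One degree of longitude at 52.17° is 110600 × cos 52.17° ≈ 110600 × 0.6133 = 67833.3 m.
East–west error: 1.5e-05° × 67833.3 m/° ≈ 1.0175 m.
In feet: 1.0175 m ÷ 0.3048 ≈ 3.3383 ft.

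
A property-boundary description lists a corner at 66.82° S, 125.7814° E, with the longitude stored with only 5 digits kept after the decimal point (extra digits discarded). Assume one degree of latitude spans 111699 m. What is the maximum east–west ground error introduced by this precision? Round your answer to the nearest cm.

Truncating at 5 decimal places can drop up to a full unit in the last place, so the longitude may be off by as much as 1e-05°.
Parallels shrink by cos φ, so at 66.82° a degree of longitude is 111699 × 0.3936 ≈ 43967.1 m.
East–west error: 1e-05° × 43967.1 m/° ≈ 0.439671 m.
That is 0.439671 m = 43.967 cm.

44 cm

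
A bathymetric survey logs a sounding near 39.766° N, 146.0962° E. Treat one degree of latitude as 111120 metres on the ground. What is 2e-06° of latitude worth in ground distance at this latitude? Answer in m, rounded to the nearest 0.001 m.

0.222 m

Along a meridian 2e-06° is 2e-06 × 111120 = 0.22224 m.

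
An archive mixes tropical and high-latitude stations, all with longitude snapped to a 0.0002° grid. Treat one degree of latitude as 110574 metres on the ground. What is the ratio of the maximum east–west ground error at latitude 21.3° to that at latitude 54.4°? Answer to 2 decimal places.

1.60

With a 0.0002° grid the true value lies within half a step, ±0.0002°/2 = ±0.0001°, of the stored one.
Error at 21.3° = 0.0001° × 110574 × cos 21.3° ≈ 11.057 × 0.9317 = 10.302 m.
At 54.4°: 0.0001° × 110574 × cos 54.4° = 0.0001 × 110574 × 0.5821 ≈ 6.4368 m.
Ratio: 10.302 / 6.4368 = cos 21.3° / cos 54.4° ≈ 1.6005.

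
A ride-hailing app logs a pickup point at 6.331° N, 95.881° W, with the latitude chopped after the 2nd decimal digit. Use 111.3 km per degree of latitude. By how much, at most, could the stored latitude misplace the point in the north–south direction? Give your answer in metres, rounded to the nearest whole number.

Truncating at 2 decimal places can drop up to a full unit in the last place, so the latitude may be off by as much as 0.01°.
Along the meridian that is 0.01° × 111300 m/° = 1113 m.

1113 metres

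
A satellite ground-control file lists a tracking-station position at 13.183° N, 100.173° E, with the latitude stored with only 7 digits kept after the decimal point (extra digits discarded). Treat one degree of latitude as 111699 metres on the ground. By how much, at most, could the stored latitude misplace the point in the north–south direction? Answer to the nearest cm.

1 cm

Truncating at 7 decimal places can drop up to a full unit in the last place, so the latitude may be off by as much as 1e-07°.
Along the meridian that is 1e-07° × 111699 m/° = 0.0111699 m.
That is 0.0111699 m = 1.117 cm.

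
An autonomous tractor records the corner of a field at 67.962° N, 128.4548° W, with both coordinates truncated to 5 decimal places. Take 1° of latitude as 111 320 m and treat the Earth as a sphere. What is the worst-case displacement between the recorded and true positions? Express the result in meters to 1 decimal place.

1.2 meters

Truncating at 5 decimal places can drop up to a full unit in the last place, so each coordinate may be off by as much as 1e-05°.
North–south component: 1e-05° × 111320 = 1.1132 m.
E–W at 67.962°: 1e-05° × 111320 × cos 67.962° = 1e-05 × 111320 × 0.3752 ≈ 0.417697 m.
Worst case both components are at the extreme and orthogonal: √(1.1132² + 0.417697²) ≈ 1.18898 m.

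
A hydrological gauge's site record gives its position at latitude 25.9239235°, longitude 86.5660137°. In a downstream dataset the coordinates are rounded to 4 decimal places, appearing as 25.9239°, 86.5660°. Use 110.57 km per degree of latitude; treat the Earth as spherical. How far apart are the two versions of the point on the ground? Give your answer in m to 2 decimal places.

The latitude changed by +0.0000235° and the longitude by +0.0000137°.
North–south shift: 0.0000235 × 110570 = 2.5984 m.
E–W at 25.9239°: 0.0000137° × 110570 × cos 25.9239° = 0.0000137 × 110570 × 0.8994 ≈ 1.36238 m.
Distance: √(2.5984² + 1.36238²) ≈ 2.9339 m.

2.93 m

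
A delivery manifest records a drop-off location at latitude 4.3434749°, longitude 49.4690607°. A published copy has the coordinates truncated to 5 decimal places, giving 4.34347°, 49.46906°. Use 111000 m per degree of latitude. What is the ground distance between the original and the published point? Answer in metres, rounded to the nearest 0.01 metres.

0.55 metres

Δlat = 4.3434749 − 4.34347 = +0.0000049°; Δlon = 49.4690607 − 49.46906 = +0.0000007°.
N–S: 0.0000049° × 111000 m/° = 0.5439 m.
E–W at 4.34347°: 0.0000007° × 111000 × cos 4.34347° = 0.0000007 × 111000 × 0.9971 ≈ 0.0774768 m.
Distance: √(0.5439² + 0.0774768²) ≈ 0.54939 m.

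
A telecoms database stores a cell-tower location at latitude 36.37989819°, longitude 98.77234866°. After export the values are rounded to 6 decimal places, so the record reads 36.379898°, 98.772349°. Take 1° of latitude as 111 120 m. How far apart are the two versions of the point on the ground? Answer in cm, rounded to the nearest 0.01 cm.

Δlat = 36.37989819 − 36.379898 = +0.00000019°; Δlon = 98.77234866 − 98.772349 = -0.00000034°.
North–south shift: 0.00000019 × 111120 = 0.0211128 m.
E–W at 36.3799°: -0.00000034° × 111120 × cos 36.3799° = -0.00000034 × 111120 × 0.8051 ≈ -0.0304174 m.
Hypotenuse of the two orthogonal shifts: √(0.0211128² + 0.0304174²) = 0.0370266 m.
That is 0.0370266 m = 3.7027 cm.

3.70 cm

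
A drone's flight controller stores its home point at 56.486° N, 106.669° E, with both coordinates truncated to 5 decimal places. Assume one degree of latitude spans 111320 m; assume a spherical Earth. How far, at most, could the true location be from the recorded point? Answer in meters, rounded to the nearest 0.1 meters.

1.3 meters

Truncating at 5 decimal places can drop up to a full unit in the last place, so each coordinate may be off by as much as 1e-05°.
North–south component: 1e-05° × 111320 = 1.1132 m.
East–west component at 56.486°: 1e-05° × 111320 × cos 56.486° ≈ 1e-05 × 61464.3 ≈ 0.614643 m.
Combining orthogonally: (1.1132² + 0.614643²)^½ ≈ 1.27161 m.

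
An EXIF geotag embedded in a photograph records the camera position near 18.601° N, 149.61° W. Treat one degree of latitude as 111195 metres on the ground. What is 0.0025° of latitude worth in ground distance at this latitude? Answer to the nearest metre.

278 metres

0.0025° × 111195 m/° = 277.988 m.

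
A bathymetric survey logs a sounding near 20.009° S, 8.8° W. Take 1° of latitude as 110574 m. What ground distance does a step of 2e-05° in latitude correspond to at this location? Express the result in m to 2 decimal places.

2.21 m

Along a meridian 2e-05° is 2e-05 × 110574 = 2.21148 m.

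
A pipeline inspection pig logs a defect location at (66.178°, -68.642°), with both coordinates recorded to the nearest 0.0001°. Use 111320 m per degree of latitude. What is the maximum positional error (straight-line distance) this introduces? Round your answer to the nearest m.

Rounding to 4 decimal places leaves each coordinate within ±5e-05° of the true value.
North–south component: 5e-05° × 111320 = 5.566 m.
Longitude error → 5e-05 × 111320 × cos 66.178° = 5e-05 × 111320 × 0.4039 ≈ 2.24809 m.
The two errors are perpendicular, so the maximum displacement is √(5.566² + 2.24809²) ≈ 6.00285 m.

6 m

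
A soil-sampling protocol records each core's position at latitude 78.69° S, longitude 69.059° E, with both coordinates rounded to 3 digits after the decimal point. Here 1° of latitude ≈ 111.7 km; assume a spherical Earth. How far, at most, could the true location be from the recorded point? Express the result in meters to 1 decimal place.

56.9 meters

Rounding to 3 decimal places leaves each coordinate within ±0.0005° of the true value.
N–S: 0.0005° × 111700 m/° = 55.85 m.
Longitude error → 0.0005 × 111700 × cos 78.69° = 0.0005 × 111700 × 0.1961 ≈ 10.9532 m.
Combining orthogonally: (55.85² + 10.9532²)^½ ≈ 56.9139 m.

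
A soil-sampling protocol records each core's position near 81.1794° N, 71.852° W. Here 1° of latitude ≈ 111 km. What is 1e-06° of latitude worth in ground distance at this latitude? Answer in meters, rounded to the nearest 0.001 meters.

Along a meridian 1e-06° is 1e-06 × 111000 = 0.111 m.

0.111 meters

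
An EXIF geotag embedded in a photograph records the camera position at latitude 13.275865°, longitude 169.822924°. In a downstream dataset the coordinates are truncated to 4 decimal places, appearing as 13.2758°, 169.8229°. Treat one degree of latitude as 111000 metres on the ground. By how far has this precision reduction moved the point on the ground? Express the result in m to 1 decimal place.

Δlat = 13.275865 − 13.2758 = +0.000065°; Δlon = 169.822924 − 169.8229 = +0.000024°.
N–S: 0.000065° × 111000 m/° = 7.215 m.
E–W at 13.2758°: 0.000024° × 111000 × cos 13.2758° = 0.000024 × 111000 × 0.9733 ≈ 2.59281 m.
Hypotenuse of the two orthogonal shifts: √(7.215² + 2.59281²) = 7.66674 m.

7.7 m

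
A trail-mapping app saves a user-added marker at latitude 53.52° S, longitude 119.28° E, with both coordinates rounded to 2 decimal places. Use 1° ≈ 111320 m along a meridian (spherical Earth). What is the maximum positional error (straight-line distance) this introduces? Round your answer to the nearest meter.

648 meters

Rounding to 2 decimal places leaves each coordinate within ±0.005° of the true value.
Latitude error → 0.005 × 111320 = 556.6 m along the meridian.
Longitude error → 0.005 × 111320 × cos 53.52° = 0.005 × 111320 × 0.5945 ≈ 330.922 m.
Combining orthogonally: (556.6² + 330.922²)^½ ≈ 647.544 m.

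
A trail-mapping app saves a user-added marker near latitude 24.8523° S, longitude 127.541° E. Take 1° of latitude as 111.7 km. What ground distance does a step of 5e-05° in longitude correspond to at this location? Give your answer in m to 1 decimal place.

5e-05° of longitude at 24.8523° is 5e-05 × 111700 × cos 24.8523° ≈ 5e-05 × 101356 = 5.0678 m.

5.1 m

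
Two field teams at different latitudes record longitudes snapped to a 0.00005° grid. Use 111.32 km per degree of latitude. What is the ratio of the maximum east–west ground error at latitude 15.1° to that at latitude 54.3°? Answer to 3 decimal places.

With a 0.00005° grid the true value lies within half a step, ±0.00005°/2 = ±2.5e-05°, of the stored one.
Error at 15.1° = 2.5e-05° × 111320 × cos 15.1° ≈ 2.783 × 0.9655 = 2.6869 m.
Error at 54.3° = 2.5e-05° × 111320 × cos 54.3° ≈ 2.783 × 0.5835 = 1.624 m.
Ratio: 2.6869 / 1.624 = cos 15.1° / cos 54.3° ≈ 1.6545.

1.655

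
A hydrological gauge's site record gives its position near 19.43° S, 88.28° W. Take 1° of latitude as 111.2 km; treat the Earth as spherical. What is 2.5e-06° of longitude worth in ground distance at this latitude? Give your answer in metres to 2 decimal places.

0.26 metres

At 19.43° a degree of longitude is 111200 × cos 19.43° ≈ 104867 m, so 2.5e-06° corresponds to 0.262168 m.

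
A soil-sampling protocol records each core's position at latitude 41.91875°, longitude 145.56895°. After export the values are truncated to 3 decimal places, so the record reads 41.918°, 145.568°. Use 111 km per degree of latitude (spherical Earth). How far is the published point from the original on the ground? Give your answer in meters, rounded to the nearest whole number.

The latitude changed by +0.00075° and the longitude by +0.00095°.
North–south shift: 0.00075 × 111000 = 83.25 m.
E–W at 41.918°: 0.00095° × 111000 × cos 41.918° = 0.00095 × 111000 × 0.7441 ≈ 78.4655 m.
Distance: √(83.25² + 78.4655²) ≈ 114.4 m.

114 meters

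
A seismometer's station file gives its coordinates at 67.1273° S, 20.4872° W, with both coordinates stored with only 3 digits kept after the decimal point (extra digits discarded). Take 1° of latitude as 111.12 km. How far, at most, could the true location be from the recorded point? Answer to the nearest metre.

Truncating at 3 decimal places can drop up to a full unit in the last place, so each coordinate may be off by as much as 0.001°.
N–S: 0.001° × 111120 m/° = 111.12 m.
East–west component at 67.1273°: 0.001° × 111120 × cos 67.1273° ≈ 0.001 × 43190.7 ≈ 43.1907 m.
Worst case both components are at the extreme and orthogonal: √(111.12² + 43.1907²) ≈ 119.219 m.

119 metres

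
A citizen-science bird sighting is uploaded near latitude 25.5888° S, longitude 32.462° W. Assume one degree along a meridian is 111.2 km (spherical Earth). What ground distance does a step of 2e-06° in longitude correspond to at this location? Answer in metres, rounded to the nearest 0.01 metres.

One degree of longitude here spans 111200 × cos 25.5888° = 111200 × 0.9019 ≈ 100293 m; 2e-06° of that is 0.200586 m.

0.20 metres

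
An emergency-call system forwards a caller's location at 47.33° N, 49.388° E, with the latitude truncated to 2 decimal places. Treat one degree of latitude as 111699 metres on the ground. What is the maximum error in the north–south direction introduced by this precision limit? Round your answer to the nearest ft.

Truncating at 2 decimal places can drop up to a full unit in the last place, so the latitude may be off by as much as 0.01°.
Along the meridian that is 0.01° × 111699 m/° = 1116.99 m.
In feet: 1116.99 m ÷ 0.3048 ≈ 3664.7 ft.

3665 ft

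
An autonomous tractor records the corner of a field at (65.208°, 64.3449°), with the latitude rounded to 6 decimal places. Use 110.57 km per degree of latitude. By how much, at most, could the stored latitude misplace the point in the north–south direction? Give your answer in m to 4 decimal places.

0.0553 m

Rounding to 6 decimal places leaves the latitude within ±5e-07° of the true value.
North–south distance: 5e-07° × 110570 m/° = 0.055285 m.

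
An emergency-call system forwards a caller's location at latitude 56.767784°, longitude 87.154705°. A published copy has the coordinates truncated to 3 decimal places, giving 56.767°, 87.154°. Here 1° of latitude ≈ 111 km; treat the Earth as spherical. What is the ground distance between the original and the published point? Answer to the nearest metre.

97 metres

Δlat = 56.767784 − 56.767 = +0.000784°; Δlon = 87.154705 − 87.154 = +0.000705°.
North–south shift: 0.000784 × 111000 = 87.024 m.
E–W at 56.767°: 0.000705° × 111000 × cos 56.767° = 0.000705 × 111000 × 0.5480 ≈ 42.8873 m.
Combined displacement = (87.024² + 42.8873²)^½ ≈ 97.018 m.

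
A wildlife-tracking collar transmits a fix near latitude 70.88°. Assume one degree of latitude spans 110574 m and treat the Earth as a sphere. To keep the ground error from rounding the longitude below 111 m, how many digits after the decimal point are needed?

At 70.88° one degree of longitude covers 110574 × cos 70.88° ≈ 110574 × 0.3275 ≈ 36218.3 m.
With N decimal places the half-ulp bound is 0.5·10⁻ᴺ°, or 0.5·10⁻ᴺ × 36218.3 m on the ground.
Setting 18109.1 × 10⁻ᴺ ≤ 111 gives 10ᴺ ≥ 163.1, i.e. N ≥ 2.21.
So 3 decimal places suffice (18.1 m); 2 would allow up to 181 m.

3 decimal places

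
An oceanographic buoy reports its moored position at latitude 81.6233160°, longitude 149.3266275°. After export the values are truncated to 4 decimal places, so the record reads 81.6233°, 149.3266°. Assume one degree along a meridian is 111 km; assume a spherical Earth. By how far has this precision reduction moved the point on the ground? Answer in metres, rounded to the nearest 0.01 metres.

1.83 metres

Δlat = 81.6233160 − 81.6233 = +0.0000160°; Δlon = 149.3266275 − 149.3266 = +0.0000275°.
North–south shift: 0.0000160 × 111000 = 1.776 m.
East–west at this latitude: 0.0000275° × 111000 × cos 81.6233° ≈ 0.0000275 × 16170.6 = 0.44469 m.
Hypotenuse of the two orthogonal shifts: √(1.776² + 0.44469²) = 1.83083 m.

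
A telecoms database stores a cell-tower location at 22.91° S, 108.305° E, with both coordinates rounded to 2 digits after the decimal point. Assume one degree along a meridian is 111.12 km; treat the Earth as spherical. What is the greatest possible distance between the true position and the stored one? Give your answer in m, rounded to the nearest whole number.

Rounding to 2 decimal places leaves each coordinate within ±0.005° of the true value.
Latitude error → 0.005 × 111120 = 555.6 m along the meridian.
East–west component at 22.91°: 0.005° × 111120 × cos 22.91° ≈ 0.005 × 102355 ≈ 511.773 m.
Combining orthogonally: (555.6² + 511.773²)^½ ≈ 755.383 m.

755 m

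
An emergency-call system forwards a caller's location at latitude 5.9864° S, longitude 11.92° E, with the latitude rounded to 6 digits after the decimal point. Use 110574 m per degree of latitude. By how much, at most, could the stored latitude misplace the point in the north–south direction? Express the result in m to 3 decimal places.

Rounding to 6 decimal places leaves the latitude within ±5e-07° of the true value.
Along the meridian that is 5e-07° × 110574 m/° = 0.055287 m.

0.055 m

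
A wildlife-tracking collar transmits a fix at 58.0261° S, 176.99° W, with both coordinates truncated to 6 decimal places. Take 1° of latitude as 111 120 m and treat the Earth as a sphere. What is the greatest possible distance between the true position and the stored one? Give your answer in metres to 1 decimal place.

0.1 metres

Truncating at 6 decimal places can drop up to a full unit in the last place, so each coordinate may be off by as much as 1e-06°.
Latitude error → 1e-06 × 111120 = 0.11112 m along the meridian.
East–west component at 58.0261°: 1e-06° × 111120 × cos 58.0261° ≈ 1e-06 × 58841.7 ≈ 0.0588417 m.
Combining orthogonally: (0.11112² + 0.0588417²)^½ ≈ 0.125738 m.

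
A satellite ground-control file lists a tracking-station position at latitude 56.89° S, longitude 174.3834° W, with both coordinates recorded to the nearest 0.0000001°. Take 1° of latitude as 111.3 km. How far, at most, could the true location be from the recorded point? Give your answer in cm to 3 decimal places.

Rounding to 7 decimal places leaves each coordinate within ±5e-08° of the true value.
N–S: 5e-08° × 111300 m/° = 0.005565 m.
E–W at 56.89°: 5e-08° × 111300 × cos 56.89° = 5e-08 × 111300 × 0.5462 ≈ 0.00303987 m.
The two errors are perpendicular, so the maximum displacement is √(0.005565² + 0.00303987²) ≈ 0.00634114 m.
That is 0.00634114 m = 0.63411 cm.

0.634 cm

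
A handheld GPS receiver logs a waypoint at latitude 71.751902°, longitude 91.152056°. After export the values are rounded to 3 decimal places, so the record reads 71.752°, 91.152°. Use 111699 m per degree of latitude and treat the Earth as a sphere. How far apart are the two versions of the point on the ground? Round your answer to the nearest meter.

11 meters

Δlat = 71.751902 − 71.752 = -0.000098°; Δlon = 91.152056 − 91.152 = +0.000056°.
N–S: -0.000098° × 111699 m/° = -10.9465 m.
East–west at this latitude: 0.000056° × 111699 × cos 71.752° ≈ 0.000056 × 34976.4 = 1.95868 m.
Combined displacement = (10.9465² + 1.95868²)^½ ≈ 11.1204 m.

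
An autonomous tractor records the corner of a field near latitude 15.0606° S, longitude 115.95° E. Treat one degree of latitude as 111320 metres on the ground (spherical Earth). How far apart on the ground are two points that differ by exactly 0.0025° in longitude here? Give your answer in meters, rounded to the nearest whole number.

0.0025° of longitude at 15.0606° is 0.0025 × 111320 × cos 15.0606° ≈ 0.0025 × 107496 = 268.741 m.

269 meters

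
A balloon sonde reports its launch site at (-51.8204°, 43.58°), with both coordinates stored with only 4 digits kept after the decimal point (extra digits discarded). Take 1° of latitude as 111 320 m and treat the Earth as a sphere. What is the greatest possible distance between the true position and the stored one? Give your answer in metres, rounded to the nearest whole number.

13 metres

Truncating at 4 decimal places can drop up to a full unit in the last place, so each coordinate may be off by as much as 0.0001°.
N–S: 0.0001° × 111320 m/° = 11.132 m.
East–west component at 51.8204°: 0.0001° × 111320 × cos 51.8204° ≈ 0.0001 × 68810.1 ≈ 6.88101 m.
The two errors are perpendicular, so the maximum displacement is √(11.132² + 6.88101²) ≈ 13.087 m.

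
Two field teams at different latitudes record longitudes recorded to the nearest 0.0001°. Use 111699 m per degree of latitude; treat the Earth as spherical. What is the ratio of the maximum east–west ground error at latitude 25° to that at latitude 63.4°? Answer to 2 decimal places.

2.02

Rounding to 4 decimal places leaves the longitude within ±5e-05° of the true value.
Error at 25° = 5e-05° × 111699 × cos 25° ≈ 5.585 × 0.9063 = 5.0617 m.
Error at 63.4° = 5e-05° × 111699 × cos 63.4° ≈ 5.585 × 0.4478 = 2.5007 m.
Ratio: 5.0617 / 2.5007 = cos 25° / cos 63.4° ≈ 2.0241.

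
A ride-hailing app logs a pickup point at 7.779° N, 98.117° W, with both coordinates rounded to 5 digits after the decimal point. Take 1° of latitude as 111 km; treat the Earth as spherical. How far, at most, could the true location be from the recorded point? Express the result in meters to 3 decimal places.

0.781 meters

Rounding to 5 decimal places leaves each coordinate within ±5e-06° of the true value.
North–south component: 5e-06° × 111000 = 0.555 m.
Longitude error → 5e-06 × 111000 × cos 7.779° = 5e-06 × 111000 × 0.9908 ≈ 0.549893 m.
Combining orthogonally: (0.555² + 0.549893²)^½ ≈ 0.781285 m.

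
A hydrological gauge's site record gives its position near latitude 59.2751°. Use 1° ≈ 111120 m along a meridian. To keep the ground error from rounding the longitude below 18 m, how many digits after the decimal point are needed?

4 decimal places

At 59.2751° one degree of longitude covers 111120 × cos 59.2751° ≈ 111120 × 0.5109 ≈ 56773 m.
Rounding to N decimal places gives at most 0.5 × 10⁻ᴺ degrees of error, i.e. 0.5 × 10⁻ᴺ × 56773 m.
Need 0.5 × 56773 × 10⁻ᴺ ≤ 18 → 10⁻ᴺ ≤ 6.341e-04, so N ≥ 3.20.
So 4 decimal places suffice (2.84 m); 3 would allow up to 28.4 m.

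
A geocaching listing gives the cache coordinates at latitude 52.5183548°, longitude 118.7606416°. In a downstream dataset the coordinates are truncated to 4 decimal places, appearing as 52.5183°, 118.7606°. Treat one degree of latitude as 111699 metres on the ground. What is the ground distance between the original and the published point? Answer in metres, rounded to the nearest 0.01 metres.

Δlat = 52.5183548 − 52.5183 = +0.0000548°; Δlon = 118.7606416 − 118.7606 = +0.0000416°.
N–S: 0.0000548° × 111699 m/° = 6.12111 m.
E–W at 52.5183°: 0.0000416° × 111699 × cos 52.5183° = 0.0000416 × 111699 × 0.6085 ≈ 2.82754 m.
Distance: √(6.12111² + 2.82754²) ≈ 6.74262 m.

6.74 metres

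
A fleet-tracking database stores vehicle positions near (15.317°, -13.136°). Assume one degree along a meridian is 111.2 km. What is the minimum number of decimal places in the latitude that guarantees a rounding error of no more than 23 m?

One degree of latitude covers 111200 m.
With N decimal places the half-ulp bound is 0.5·10⁻ᴺ°, or 0.5·10⁻ᴺ × 111200 m on the ground.
Need 0.5 × 111200 × 10⁻ᴺ ≤ 23 → 10⁻ᴺ ≤ 4.137e-04, so N ≥ 3.38.
N = 3 would give 55.6 m (too coarse); N = 4 gives 5.56 m ≤ 23 m.

4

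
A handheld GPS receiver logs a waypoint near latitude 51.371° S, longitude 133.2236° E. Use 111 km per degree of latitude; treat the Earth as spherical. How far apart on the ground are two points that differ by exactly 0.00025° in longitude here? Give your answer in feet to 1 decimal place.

0.00025° of longitude at 51.371° is 0.00025 × 111000 × cos 51.371° ≈ 0.00025 × 69294.5 = 17.3236 m.
Converting: 17.3236 m × 3.2808 ft/m ≈ 56.836 ft.

56.8 feet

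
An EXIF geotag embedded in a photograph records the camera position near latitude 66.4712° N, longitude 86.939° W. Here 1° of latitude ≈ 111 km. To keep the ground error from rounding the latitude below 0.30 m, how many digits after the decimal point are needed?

6 decimal places

One degree of latitude covers 111000 m.
With N decimal places the half-ulp bound is 0.5·10⁻ᴺ°, or 0.5·10⁻ᴺ × 111000 m on the ground.
Need 0.5 × 111000 × 10⁻ᴺ ≤ 0.30 → 10⁻ᴺ ≤ 5.405e-06, so N ≥ 5.27.
N = 5 would give 0.555 m (too coarse); N = 6 gives 0.0555 m ≤ 0.30 m.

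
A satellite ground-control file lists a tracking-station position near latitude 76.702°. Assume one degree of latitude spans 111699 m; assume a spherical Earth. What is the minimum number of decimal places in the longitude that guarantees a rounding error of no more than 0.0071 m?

7

At 76.702° one degree of longitude covers 111699 × cos 76.702° ≈ 111699 × 0.2300 ≈ 25692.5 m.
Rounding to N decimal places gives at most 0.5 × 10⁻ᴺ degrees of error, i.e. 0.5 × 10⁻ᴺ × 25692.5 m.
Need 0.5 × 25692.5 × 10⁻ᴺ ≤ 0.0071 → 10⁻ᴺ ≤ 5.527e-07, so N ≥ 6.26.
So 7 decimal places suffice (0.00128 m); 6 would allow up to 0.0128 m.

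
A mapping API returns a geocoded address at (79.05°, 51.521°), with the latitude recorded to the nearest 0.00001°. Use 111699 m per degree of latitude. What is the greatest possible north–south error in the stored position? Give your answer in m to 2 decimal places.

0.56 m

Rounding to 5 decimal places leaves the latitude within ±5e-06° of the true value.
Along the meridian that is 5e-06° × 111699 m/° = 0.558495 m.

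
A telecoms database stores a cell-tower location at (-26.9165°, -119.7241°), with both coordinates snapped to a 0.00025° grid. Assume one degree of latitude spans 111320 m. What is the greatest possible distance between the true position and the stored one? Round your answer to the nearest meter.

19 meters

With a 0.00025° grid the true value lies within half a step, ±0.00025°/2 = ±0.000125°, of the stored one.
North–south component: 0.000125° × 111320 = 13.915 m.
E–W at 26.9165°: 0.000125° × 111320 × cos 26.9165° = 0.000125 × 111320 × 0.8917 ≈ 12.4075 m.
Combining orthogonally: (13.915² + 12.4075²)^½ ≈ 18.6434 m.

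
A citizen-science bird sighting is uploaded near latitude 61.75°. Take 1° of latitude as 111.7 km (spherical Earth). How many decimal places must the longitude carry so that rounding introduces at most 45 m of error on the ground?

At 61.75° one degree of longitude covers 111700 × cos 61.75° ≈ 111700 × 0.4733 ≈ 52869.8 m.
With N decimal places the half-ulp bound is 0.5·10⁻ᴺ°, or 0.5·10⁻ᴺ × 52869.8 m on the ground.
Setting 26434.9 × 10⁻ᴺ ≤ 45 gives 10ᴺ ≥ 587.4, i.e. N ≥ 2.77.
So 3 decimal places suffice (26.4 m); 2 would allow up to 264 m.

3 decimal places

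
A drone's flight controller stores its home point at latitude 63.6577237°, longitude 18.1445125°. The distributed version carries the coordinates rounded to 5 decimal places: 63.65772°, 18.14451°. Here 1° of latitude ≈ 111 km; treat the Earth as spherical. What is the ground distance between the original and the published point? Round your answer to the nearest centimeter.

The latitude changed by +0.0000037° and the longitude by +0.0000025°.
North–south shift: 0.0000037 × 111000 = 0.4107 m.
East–west at this latitude: 0.0000025° × 111000 × cos 63.6577° ≈ 0.0000025 × 49254.3 = 0.123136 m.
Hypotenuse of the two orthogonal shifts: √(0.4107² + 0.123136²) = 0.428762 m.
That is 0.428762 m = 42.876 cm.

43 centimeters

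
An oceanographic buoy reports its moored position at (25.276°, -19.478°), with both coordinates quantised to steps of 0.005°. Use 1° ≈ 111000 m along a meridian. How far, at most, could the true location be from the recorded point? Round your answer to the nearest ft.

With a 0.005° grid the true value lies within half a step, ±0.005°/2 = ±0.0025°, of the stored one.
North–south component: 0.0025° × 111000 = 277.5 m.
East–west component at 25.276°: 0.0025° × 111000 × cos 25.276° ≈ 0.0025 × 100373 ≈ 250.933 m.
Worst case both components are at the extreme and orthogonal: √(277.5² + 250.933²) ≈ 374.13 m.
Converting: 374.13 m × 3.2808 ft/m ≈ 1227.5 ft.

1227 ft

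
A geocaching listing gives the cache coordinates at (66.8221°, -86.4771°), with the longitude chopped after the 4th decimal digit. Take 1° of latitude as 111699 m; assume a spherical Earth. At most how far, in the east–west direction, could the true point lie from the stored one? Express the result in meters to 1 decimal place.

Truncating at 4 decimal places can drop up to a full unit in the last place, so the longitude may be off by as much as 0.0001°.
Parallels shrink by cos φ, so at 66.8221° a degree of longitude is 111699 × 0.3936 ≈ 43963.3 m.
So at most 0.0001° × 43963.3 ≈ 4.39633 m east–west.

4.4 meters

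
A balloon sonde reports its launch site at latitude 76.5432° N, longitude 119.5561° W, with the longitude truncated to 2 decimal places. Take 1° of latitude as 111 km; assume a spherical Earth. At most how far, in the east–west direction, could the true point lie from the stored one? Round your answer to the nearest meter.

Truncating at 2 decimal places can drop up to a full unit in the last place, so the longitude may be off by as much as 0.01°.
At latitude 76.5432° a degree of longitude spans 111000 m × cos 76.5432° = 111000 × 0.2327 ≈ 25831 m.
So at most 0.01° × 25831 ≈ 258.31 m east–west.

258 meters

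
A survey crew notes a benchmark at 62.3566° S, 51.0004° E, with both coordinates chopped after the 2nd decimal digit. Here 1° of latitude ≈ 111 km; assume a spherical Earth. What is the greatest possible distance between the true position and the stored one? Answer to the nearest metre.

1224 metres

Truncating at 2 decimal places can drop up to a full unit in the last place, so each coordinate may be off by as much as 0.01°.
North–south component: 0.01° × 111000 = 1110 m.
East–west component at 62.3566°: 0.01° × 111000 × cos 62.3566° ≈ 0.01 × 51500.4 ≈ 515.004 m.
The two errors are perpendicular, so the maximum displacement is √(1110² + 515.004²) ≈ 1223.65 m.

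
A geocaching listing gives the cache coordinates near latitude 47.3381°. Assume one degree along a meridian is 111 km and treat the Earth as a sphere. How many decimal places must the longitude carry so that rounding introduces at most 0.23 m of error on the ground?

6 decimal places

At 47.3381° one degree of longitude covers 111000 × cos 47.3381° ≈ 111000 × 0.6777 ≈ 75221.5 m.
Rounding to N decimal places gives at most 0.5 × 10⁻ᴺ degrees of error, i.e. 0.5 × 10⁻ᴺ × 75221.5 m.
Need 0.5 × 75221.5 × 10⁻ᴺ ≤ 0.23 → 10⁻ᴺ ≤ 6.115e-06, so N ≥ 5.21.
At 5 places the error can reach 0.376 m, but 6 places keeps it to 0.0376 m.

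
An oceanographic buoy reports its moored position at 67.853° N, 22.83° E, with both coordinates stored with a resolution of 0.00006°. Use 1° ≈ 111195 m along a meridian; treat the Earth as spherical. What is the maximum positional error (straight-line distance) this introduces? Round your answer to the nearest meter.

With a 0.00006° grid the true value lies within half a step, ±0.00006°/2 = ±3e-05°, of the stored one.
Latitude error → 3e-05 × 111195 = 3.33585 m along the meridian.
Longitude error → 3e-05 × 111195 × cos 67.853° = 3e-05 × 111195 × 0.3770 ≈ 1.25756 m.
Combining orthogonally: (3.33585² + 1.25756²)^½ ≈ 3.56502 m.

4 meters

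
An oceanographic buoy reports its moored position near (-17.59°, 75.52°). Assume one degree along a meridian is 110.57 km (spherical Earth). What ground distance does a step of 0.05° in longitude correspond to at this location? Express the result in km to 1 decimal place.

5.3 km

0.05° of longitude at 17.59° is 0.05 × 110570 × cos 17.59° ≈ 0.05 × 105400 = 5270.01 m.
That is 5270.01 m = 5.27 km.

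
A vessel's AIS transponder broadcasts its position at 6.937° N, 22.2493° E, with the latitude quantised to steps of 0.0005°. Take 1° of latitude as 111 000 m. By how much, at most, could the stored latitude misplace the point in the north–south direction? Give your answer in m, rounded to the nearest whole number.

With a 0.0005° grid the true value lies within half a step, ±0.0005°/2 = ±0.00025°, of the stored one.
North–south distance: 0.00025° × 111000 m/° = 27.75 m.

28 m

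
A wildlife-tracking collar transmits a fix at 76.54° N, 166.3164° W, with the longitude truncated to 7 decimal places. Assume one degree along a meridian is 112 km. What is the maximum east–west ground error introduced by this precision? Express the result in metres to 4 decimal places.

Truncating at 7 decimal places can drop up to a full unit in the last place, so the longitude may be off by as much as 1e-07°.
Parallels shrink by cos φ, so at 76.54° a degree of longitude is 112000 × 0.2328 ≈ 26069.8 m.
East–west error: 1e-07° × 26069.8 m/° ≈ 0.00260698 m.

0.0026 metres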